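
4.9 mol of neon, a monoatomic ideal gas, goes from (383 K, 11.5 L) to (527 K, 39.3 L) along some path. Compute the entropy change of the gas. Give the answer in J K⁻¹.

Entropy is a state function: ΔS = nC_V ln(T₂/T₁) + nR ln(V₂/V₁), with C_V = 3R/2 = 12.47 J mol⁻¹ K⁻¹ for a monoatomic ideal gas.
ΔS = 4.9 × [12.47 × ln(527/383) + 8.314 × ln(39.3/11.5)] = 69.6 J/K.

ΔS = 69.6 J/K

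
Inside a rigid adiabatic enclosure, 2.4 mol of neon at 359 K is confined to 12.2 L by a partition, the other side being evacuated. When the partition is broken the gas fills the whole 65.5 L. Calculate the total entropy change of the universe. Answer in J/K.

ΔS_universe = 33.5 J/K

No heat is exchanged and no work is done, so the ideal-gas temperature stays constant.
Entropy is a state function; using a reversible isothermal path, ΔS_gas = nR ln(V₂/V₁) = 2.4 × 8.314 × ln(65.5/12.2) = 33.5 J/K.
The insulated surroundings exchange no heat, so ΔS_surr = 0 and ΔS_universe = ΔS_gas.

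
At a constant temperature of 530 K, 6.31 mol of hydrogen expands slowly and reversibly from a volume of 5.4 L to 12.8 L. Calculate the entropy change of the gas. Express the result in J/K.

ΔS_gas = 45.3 J/K

For an isothermal ideal gas ΔS_gas = nR ln(V₂/V₁) = 6.31 × 8.314 × ln(12.8/5.4) = 45.3 J/K.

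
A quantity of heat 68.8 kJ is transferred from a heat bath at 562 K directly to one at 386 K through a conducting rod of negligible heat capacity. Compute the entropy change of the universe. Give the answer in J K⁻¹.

ΔS_hot = −Q/T_H = −68800/562 = -122.4 J/K and ΔS_cold = +Q/T_C = 68800/386 = 178.2 J/K.
ΔS_total = -122.4 + 178.2 = 55.8 J/K, positive as the second law requires.

ΔS_total = 55.8 J/K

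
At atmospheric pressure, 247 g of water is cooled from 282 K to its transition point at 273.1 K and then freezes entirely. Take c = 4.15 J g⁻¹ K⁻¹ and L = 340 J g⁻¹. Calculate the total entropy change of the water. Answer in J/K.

ΔS = -340 J/K

Cooling step: ΔS₁ = m c ln(T_tr/T_i) = 247 × 4.15 × ln(273.1/282) = -32.87 J/K.
Phase change: ΔS₂ = −mL/T_tr = −247 × 340 / 273.1 = -307.5 J/K.
ΔS_total = (-32.87) + (-307.5) = -340 J/K.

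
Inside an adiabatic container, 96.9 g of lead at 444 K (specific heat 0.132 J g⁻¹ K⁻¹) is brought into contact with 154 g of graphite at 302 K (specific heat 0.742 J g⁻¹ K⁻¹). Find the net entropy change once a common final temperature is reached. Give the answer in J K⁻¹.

Energy balance: T_f = (m₁c₁T₁ + m₂c₂T₂)/(m₁c₁ + m₂c₂) = 316.29 K.
ΔS₁ = m₁c₁ ln(T_f/T₁) = 12.7908 × ln(316.29/444) = -4.338 J/K.
ΔS₂ = m₂c₂ ln(T_f/T₂) = 114.268 × ln(316.29/302) = 5.285 J/K.
ΔS_total = -4.338 + 5.285 = 0.947 J/K.

ΔS_total = 0.947 J/K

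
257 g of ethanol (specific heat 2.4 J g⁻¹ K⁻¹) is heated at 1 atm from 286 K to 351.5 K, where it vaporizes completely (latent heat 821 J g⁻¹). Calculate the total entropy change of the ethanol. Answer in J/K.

ΔS = 727 J/K

Warming step: ΔS₁ = m c ln(T_tr/T_i) = 257 × 2.4 × ln(351.5/286) = 127.2 J/K.
Phase change: ΔS₂ = +mL/T_tr = 257 × 821 / 351.5 = 600.28 J/K.
ΔS_total = (127.2) + (600.28) = 727 J/K.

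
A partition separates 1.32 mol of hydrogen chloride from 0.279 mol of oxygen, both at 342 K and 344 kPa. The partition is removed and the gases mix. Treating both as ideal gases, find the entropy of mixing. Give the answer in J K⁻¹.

Mole fractions: x_A = 1.32/1.6 = 0.826, x_B = 0.174.
ΔS_mix = −R(n_A ln x_A + n_B ln x_B) = −8.314 × (1.32 ln 0.826 + 0.279 ln 0.174) = 6.15 J/K.

ΔS_mix = 6.15 J/K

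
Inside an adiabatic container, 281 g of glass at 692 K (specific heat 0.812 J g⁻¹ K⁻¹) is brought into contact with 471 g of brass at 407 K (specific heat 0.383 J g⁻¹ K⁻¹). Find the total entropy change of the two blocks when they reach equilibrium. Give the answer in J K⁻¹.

Energy balance: T_f = (m₁c₁T₁ + m₂c₂T₂)/(m₁c₁ + m₂c₂) = 566.16 K.
ΔS₁ = m₁c₁ ln(T_f/T₁) = 228.172 × ln(566.16/692) = -45.794 J/K.
ΔS₂ = m₂c₂ ln(T_f/T₂) = 180.393 × ln(566.16/407) = 59.543 J/K.
ΔS_total = -45.794 + 59.543 = 13.7 J/K.

ΔS_total = 13.7 J/K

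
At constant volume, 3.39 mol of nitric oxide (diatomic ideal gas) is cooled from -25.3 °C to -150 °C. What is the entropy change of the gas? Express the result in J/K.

ΔS = -49.3 J/K

In kelvin: T₁ = 247.85 K, T₂ = 123.15 K. At constant volume, ΔS = nC_V ln(T₂/T₁) with C_V = 5R/2 = 20.79 J mol⁻¹ K⁻¹.
ΔS = 3.39 × 20.79 × ln(123.15/247.85) = -49.3 J/K.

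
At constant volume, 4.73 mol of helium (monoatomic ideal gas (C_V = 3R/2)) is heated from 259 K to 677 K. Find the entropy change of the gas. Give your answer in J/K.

At constant volume, ΔS = nC_V ln(T₂/T₁) with C_V = 3R/2 = 12.47 J mol⁻¹ K⁻¹.
ΔS = 4.73 × 12.47 × ln(677/259) = 56.7 J/K.

ΔS = 56.7 J/K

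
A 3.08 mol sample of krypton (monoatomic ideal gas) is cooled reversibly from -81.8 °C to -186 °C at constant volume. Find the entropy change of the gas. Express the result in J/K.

ΔS = -30.2 J/K

In kelvin: T₁ = 191.35 K, T₂ = 87.15 K. At constant volume, ΔS = nC_V ln(T₂/T₁) with C_V = 3R/2 = 12.47 J mol⁻¹ K⁻¹.
ΔS = 3.08 × 12.47 × ln(87.15/191.35) = -30.2 J/K.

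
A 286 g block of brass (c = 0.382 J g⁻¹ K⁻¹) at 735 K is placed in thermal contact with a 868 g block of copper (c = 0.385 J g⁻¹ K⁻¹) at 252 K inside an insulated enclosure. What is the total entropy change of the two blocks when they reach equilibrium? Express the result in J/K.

ΔS_total = 54.6 J/K

Energy balance: T_f = (m₁c₁T₁ + m₂c₂T₂)/(m₁c₁ + m₂c₂) = 371 K.
ΔS₁ = m₁c₁ ln(T_f/T₁) = 109.252 × ln(371/735) = -74.69 J/K.
ΔS₂ = m₂c₂ ln(T_f/T₂) = 334.18 × ln(371/252) = 129.3 J/K.
ΔS_total = -74.69 + 129.3 = 54.6 J/K.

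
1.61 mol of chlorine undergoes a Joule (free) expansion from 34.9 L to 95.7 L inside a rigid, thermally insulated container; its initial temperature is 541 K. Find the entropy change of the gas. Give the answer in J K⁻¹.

ΔS_gas = 13.5 J/K

For an ideal gas in free expansion Q = 0 and W = 0, so T is unchanged.
Entropy is a state function; using a reversible isothermal path, ΔS_gas = nR ln(V₂/V₁) = 1.61 × 8.314 × ln(95.7/34.9) = 13.5 J/K.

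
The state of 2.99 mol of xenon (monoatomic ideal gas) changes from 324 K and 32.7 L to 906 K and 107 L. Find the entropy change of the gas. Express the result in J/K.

ΔS = 67.8 J/K

Entropy is a state function: ΔS = nC_V ln(T₂/T₁) + nR ln(V₂/V₁), with C_V = 3R/2 = 12.47 J mol⁻¹ K⁻¹ for a monoatomic ideal gas.
ΔS = 2.99 × [12.47 × ln(906/324) + 8.314 × ln(107/32.7)] = 67.8 J/K.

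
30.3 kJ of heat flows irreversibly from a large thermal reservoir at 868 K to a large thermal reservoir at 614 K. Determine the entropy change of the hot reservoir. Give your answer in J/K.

ΔS_hot = -34.9 J/K

The hot reservoir loses heat Q, so ΔS_hot = −Q/T_H = −30300/868 = -34.9 J/K.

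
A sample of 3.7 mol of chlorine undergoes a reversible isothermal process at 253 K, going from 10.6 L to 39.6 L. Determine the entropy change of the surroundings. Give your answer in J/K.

ΔS_surr = -40.5 J/K

For an isothermal ideal gas ΔS_gas = nR ln(V₂/V₁) = 3.7 × 8.314 × ln(39.6/10.6) = 40.5 J/K.
The process is reversible, so ΔS_surr = −ΔS_gas = -40.5 J/K and ΔS_universe = 0.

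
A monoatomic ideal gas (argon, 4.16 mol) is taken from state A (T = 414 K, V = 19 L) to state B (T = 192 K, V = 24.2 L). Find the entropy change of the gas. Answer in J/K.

ΔS = -31.5 J/K

Entropy is a state function: ΔS = nC_V ln(T₂/T₁) + nR ln(V₂/V₁), with C_V = 3R/2 = 12.47 J mol⁻¹ K⁻¹ for a monoatomic ideal gas.
ΔS = 4.16 × [12.47 × ln(192/414) + 8.314 × ln(24.2/19)] = -31.5 J/K.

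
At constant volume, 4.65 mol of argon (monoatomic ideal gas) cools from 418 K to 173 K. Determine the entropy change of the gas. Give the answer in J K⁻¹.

At constant volume, ΔS = nC_V ln(T₂/T₁) with C_V = 3R/2 = 12.47 J mol⁻¹ K⁻¹.
ΔS = 4.65 × 12.47 × ln(173/418) = -51.2 J/K.

ΔS = -51.2 J/K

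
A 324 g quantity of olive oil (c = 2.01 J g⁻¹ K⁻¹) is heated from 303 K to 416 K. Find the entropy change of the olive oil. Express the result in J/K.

ΔS = ∫dQ_rev/T = m c ln(T₂/T₁) = 324 × 2.01 × ln(416/303) = 206 J/K.

ΔS = 206 J/K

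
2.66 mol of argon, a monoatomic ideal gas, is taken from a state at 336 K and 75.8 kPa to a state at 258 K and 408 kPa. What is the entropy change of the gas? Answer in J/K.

ΔS = nC_p ln(T₂/T₁) − nR ln(P₂/P₁), with C_p = 5R/2 = 20.79 J mol⁻¹ K⁻¹ for a monoatomic ideal gas.
ΔS = 2.66 × [20.79 × ln(258/336) − 8.314 × ln(408/75.8)] = -51.8 J/K.

ΔS = -51.8 J/K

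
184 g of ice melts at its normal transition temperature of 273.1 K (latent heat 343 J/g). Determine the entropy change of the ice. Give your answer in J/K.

Heat absorbed by the substance: Q = mL = 184 × 343 = 63112 J.
At constant T, ΔS = Q_rev/T = 63112 / 273.1 = 231 J/K.

ΔS = 231 J/K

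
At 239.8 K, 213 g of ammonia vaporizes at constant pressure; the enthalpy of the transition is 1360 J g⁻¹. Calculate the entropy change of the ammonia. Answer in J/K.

ΔS = 1210 J/K

Heat absorbed by the substance: Q = mL = 213 × 1360 = 289680 J.
At constant T, ΔS = Q_rev/T = 289680 / 239.8 = 1210 J/K.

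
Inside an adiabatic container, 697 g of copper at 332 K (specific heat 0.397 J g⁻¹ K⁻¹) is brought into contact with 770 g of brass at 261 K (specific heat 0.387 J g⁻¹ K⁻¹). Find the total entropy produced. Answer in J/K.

Energy balance: T_f = (m₁c₁T₁ + m₂c₂T₂)/(m₁c₁ + m₂c₂) = 295.19 K.
ΔS₁ = m₁c₁ ln(T_f/T₁) = 276.709 × ln(295.19/332) = -32.52 J/K.
ΔS₂ = m₂c₂ ln(T_f/T₂) = 297.99 × ln(295.19/261) = 36.68 J/K.
ΔS_total = -32.52 + 36.68 = 4.16 J/K.

ΔS_total = 4.16 J/K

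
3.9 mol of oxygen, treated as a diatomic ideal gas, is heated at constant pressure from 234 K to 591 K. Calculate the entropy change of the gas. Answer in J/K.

ΔS = 105 J/K

At constant pressure, ΔS = nC_p ln(T₂/T₁) with C_p = 7R/2 = 29.1 J mol⁻¹ K⁻¹.
ΔS = 3.9 × 29.1 × ln(591/234) = 105 J/K.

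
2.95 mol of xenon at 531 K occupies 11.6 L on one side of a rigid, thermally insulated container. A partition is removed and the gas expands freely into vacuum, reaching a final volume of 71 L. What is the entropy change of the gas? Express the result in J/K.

ΔS_gas = 44.4 J/K

For an ideal gas in free expansion Q = 0 and W = 0, so T is unchanged.
Entropy is a state function; using a reversible isothermal path, ΔS_gas = nR ln(V₂/V₁) = 2.95 × 8.314 × ln(71/11.6) = 44.4 J/K.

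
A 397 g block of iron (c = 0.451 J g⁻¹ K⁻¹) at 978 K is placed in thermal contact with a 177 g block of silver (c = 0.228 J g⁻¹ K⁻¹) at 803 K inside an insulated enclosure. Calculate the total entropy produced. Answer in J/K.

Energy balance: T_f = (m₁c₁T₁ + m₂c₂T₂)/(m₁c₁ + m₂c₂) = 945.81 K.
ΔS₁ = m₁c₁ ln(T_f/T₁) = 179.047 × ln(945.81/978) = -5.992 J/K.
ΔS₂ = m₂c₂ ln(T_f/T₂) = 40.356 × ln(945.81/803) = 6.606 J/K.
ΔS_total = -5.992 + 6.606 = 0.614 J/K.

ΔS_total = 0.614 J/K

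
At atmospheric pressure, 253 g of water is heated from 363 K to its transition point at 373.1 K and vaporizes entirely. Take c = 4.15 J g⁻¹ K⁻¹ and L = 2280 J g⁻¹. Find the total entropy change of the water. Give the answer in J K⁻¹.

ΔS = 1570 J/K

Warming step: ΔS₁ = m c ln(T_tr/T_i) = 253 × 4.15 × ln(373.1/363) = 28.81 J/K.
Phase change: ΔS₂ = +mL/T_tr = 253 × 2280 / 373.1 = 1546 J/K.
ΔS_total = (28.81) + (1546) = 1570 J/K.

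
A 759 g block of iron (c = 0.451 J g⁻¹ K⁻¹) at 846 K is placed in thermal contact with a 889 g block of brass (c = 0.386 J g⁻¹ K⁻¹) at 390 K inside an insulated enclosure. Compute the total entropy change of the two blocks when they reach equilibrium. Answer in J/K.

Energy balance: T_f = (m₁c₁T₁ + m₂c₂T₂)/(m₁c₁ + m₂c₂) = 617.72 K.
ΔS₁ = m₁c₁ ln(T_f/T₁) = 342.309 × ln(617.72/846) = -107.65 J/K.
ΔS₂ = m₂c₂ ln(T_f/T₂) = 343.154 × ln(617.72/390) = 157.81 J/K.
ΔS_total = -107.65 + 157.81 = 50.2 J/K.

ΔS_total = 50.2 J/K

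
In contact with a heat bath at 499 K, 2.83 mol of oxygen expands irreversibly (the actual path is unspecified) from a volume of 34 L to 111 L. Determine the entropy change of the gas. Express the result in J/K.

Entropy is a state function, so ΔS_gas depends only on the end states.
For an isothermal ideal gas ΔS_gas = nR ln(V₂/V₁) = 2.83 × 8.314 × ln(111/34) = 27.8 J/K.

ΔS_gas = 27.8 J/K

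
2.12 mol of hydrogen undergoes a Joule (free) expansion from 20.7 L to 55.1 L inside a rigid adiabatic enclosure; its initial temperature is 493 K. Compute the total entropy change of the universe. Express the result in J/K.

ΔS_universe = 17.3 J/K

For an ideal gas in free expansion Q = 0 and W = 0, so T is unchanged.
Entropy is a state function; using a reversible isothermal path, ΔS_gas = nR ln(V₂/V₁) = 2.12 × 8.314 × ln(55.1/20.7) = 17.3 J/K.
The insulated surroundings exchange no heat, so ΔS_surr = 0 and ΔS_universe = ΔS_gas.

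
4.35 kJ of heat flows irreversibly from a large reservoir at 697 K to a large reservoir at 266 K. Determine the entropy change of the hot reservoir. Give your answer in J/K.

The hot reservoir loses heat Q, so ΔS_hot = −Q/T_H = −4350/697 = -6.24 J/K.

ΔS_hot = -6.24 J/K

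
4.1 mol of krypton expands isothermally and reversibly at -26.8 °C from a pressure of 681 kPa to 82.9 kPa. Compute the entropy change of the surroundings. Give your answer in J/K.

ΔS_surr = -71.8 J/K

For an isothermal ideal gas ΔS_gas = nR ln(P₁/P₂) = 4.1 × 8.314 × ln(681/82.9) = 71.8 J/K.
The process is reversible, so ΔS_surr = −ΔS_gas = -71.8 J/K and ΔS_universe = 0.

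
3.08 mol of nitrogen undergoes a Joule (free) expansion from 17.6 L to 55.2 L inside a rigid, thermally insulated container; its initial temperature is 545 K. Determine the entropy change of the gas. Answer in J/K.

For an ideal gas in free expansion Q = 0 and W = 0, so T is unchanged.
Entropy is a state function; using a reversible isothermal path, ΔS_gas = nR ln(V₂/V₁) = 3.08 × 8.314 × ln(55.2/17.6) = 29.3 J/K.

ΔS_gas = 29.3 J/K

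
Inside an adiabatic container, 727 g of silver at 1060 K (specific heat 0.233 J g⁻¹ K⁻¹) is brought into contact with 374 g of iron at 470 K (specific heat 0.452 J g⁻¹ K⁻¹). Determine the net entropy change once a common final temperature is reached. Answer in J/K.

Energy balance: T_f = (m₁c₁T₁ + m₂c₂T₂)/(m₁c₁ + m₂c₂) = 765.3 K.
ΔS₁ = m₁c₁ ln(T_f/T₁) = 169.391 × ln(765.3/1060) = -55.18 J/K.
ΔS₂ = m₂c₂ ln(T_f/T₂) = 169.048 × ln(765.3/470) = 82.42 J/K.
ΔS_total = -55.18 + 82.42 = 27.2 J/K.

ΔS_total = 27.2 J/K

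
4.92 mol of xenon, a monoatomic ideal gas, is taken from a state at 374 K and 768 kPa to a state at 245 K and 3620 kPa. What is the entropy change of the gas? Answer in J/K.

ΔS = nC_p ln(T₂/T₁) − nR ln(P₂/P₁), with C_p = 5R/2 = 20.79 J mol⁻¹ K⁻¹ for a monoatomic ideal gas.
ΔS = 4.92 × [20.79 × ln(245/374) − 8.314 × ln(3620/768)] = -107 J/K.

ΔS = -107 J/K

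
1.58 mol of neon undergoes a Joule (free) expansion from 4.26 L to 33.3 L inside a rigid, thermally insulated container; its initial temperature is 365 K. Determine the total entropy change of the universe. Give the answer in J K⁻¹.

For an ideal gas in free expansion Q = 0 and W = 0, so T is unchanged.
Entropy is a state function; using a reversible isothermal path, ΔS_gas = nR ln(V₂/V₁) = 1.58 × 8.314 × ln(33.3/4.26) = 27 J/K.
The insulated surroundings exchange no heat, so ΔS_surr = 0 and ΔS_universe = ΔS_gas.

ΔS_universe = 27 J/K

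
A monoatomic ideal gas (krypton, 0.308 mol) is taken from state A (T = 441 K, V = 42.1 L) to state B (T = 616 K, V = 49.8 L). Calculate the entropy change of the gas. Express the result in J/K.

ΔS = 1.71 J/K

Entropy is a state function: ΔS = nC_V ln(T₂/T₁) + nR ln(V₂/V₁), with C_V = 3R/2 = 12.47 J mol⁻¹ K⁻¹ for a monoatomic ideal gas.
ΔS = 0.308 × [12.47 × ln(616/441) + 8.314 × ln(49.8/42.1)] = 1.71 J/K.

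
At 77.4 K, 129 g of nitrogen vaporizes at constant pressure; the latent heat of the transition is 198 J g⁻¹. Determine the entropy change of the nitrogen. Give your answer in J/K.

Heat absorbed by the substance: Q = mL = 129 × 198 = 25542 J.
At constant T, ΔS = Q_rev/T = 25542 / 77.4 = 330 J/K.

ΔS = 330 J/K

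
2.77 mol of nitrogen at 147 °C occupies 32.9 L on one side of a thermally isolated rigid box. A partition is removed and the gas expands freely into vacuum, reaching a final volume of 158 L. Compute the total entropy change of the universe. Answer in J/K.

No heat is exchanged and no work is done, so the ideal-gas temperature stays constant.
Entropy is a state function; using a reversible isothermal path, ΔS_gas = nR ln(V₂/V₁) = 2.77 × 8.314 × ln(158/32.9) = 36.1 J/K.
The insulated surroundings exchange no heat, so ΔS_surr = 0 and ΔS_universe = ΔS_gas.

ΔS_universe = 36.1 J/K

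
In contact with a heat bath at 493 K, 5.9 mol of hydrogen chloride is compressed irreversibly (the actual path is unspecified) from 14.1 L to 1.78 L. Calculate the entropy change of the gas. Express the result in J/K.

ΔS_gas = -102 J/K

Entropy is a state function, so ΔS_gas depends only on the end states.
For an isothermal ideal gas ΔS_gas = nR ln(V₂/V₁) = 5.9 × 8.314 × ln(1.78/14.1) = -102 J/K.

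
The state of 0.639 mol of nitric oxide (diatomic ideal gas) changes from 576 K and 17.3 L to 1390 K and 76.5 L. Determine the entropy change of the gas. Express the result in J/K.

ΔS = 19.6 J/K

Entropy is a state function: ΔS = nC_V ln(T₂/T₁) + nR ln(V₂/V₁), with C_V = 5R/2 = 20.79 J mol⁻¹ K⁻¹ for a diatomic ideal gas.
ΔS = 0.639 × [20.79 × ln(1390/576) + 8.314 × ln(76.5/17.3)] = 19.6 J/K.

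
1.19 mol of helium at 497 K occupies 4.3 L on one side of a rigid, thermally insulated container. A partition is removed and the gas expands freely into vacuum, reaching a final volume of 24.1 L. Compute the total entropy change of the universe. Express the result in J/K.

For an ideal gas in free expansion Q = 0 and W = 0, so T is unchanged.
Entropy is a state function; using a reversible isothermal path, ΔS_gas = nR ln(V₂/V₁) = 1.19 × 8.314 × ln(24.1/4.3) = 17.1 J/K.
The insulated surroundings exchange no heat, so ΔS_surr = 0 and ΔS_universe = ΔS_gas.

ΔS_universe = 17.1 J/K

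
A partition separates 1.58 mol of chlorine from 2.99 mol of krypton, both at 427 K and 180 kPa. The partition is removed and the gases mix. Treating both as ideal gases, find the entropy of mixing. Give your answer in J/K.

ΔS_mix = 24.5 J/K

Mole fractions: x_A = 1.58/4.57 = 0.346, x_B = 0.654.
ΔS_mix = −R(n_A ln x_A + n_B ln x_B) = −8.314 × (1.58 ln 0.346 + 2.99 ln 0.654) = 24.5 J/K.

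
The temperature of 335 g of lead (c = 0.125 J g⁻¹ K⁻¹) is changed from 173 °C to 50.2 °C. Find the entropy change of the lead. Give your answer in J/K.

In kelvin: T₁ = 446.15 K, T₂ = 323.35 K. ΔS = ∫dQ_rev/T = m c ln(T₂/T₁) = 335 × 0.125 × ln(323.35/446.15) = -13.5 J/K.

ΔS = -13.5 J/K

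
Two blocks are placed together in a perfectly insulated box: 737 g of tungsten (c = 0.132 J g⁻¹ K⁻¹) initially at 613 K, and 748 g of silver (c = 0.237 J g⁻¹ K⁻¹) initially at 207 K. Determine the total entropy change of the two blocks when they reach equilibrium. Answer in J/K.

Energy balance: T_f = (m₁c₁T₁ + m₂c₂T₂)/(m₁c₁ + m₂c₂) = 350.86 K.
ΔS₁ = m₁c₁ ln(T_f/T₁) = 97.284 × ln(350.86/613) = -54.28 J/K.
ΔS₂ = m₂c₂ ln(T_f/T₂) = 177.276 × ln(350.86/207) = 93.54 J/K.
ΔS_total = -54.28 + 93.54 = 39.3 J/K.

ΔS_total = 39.3 J/K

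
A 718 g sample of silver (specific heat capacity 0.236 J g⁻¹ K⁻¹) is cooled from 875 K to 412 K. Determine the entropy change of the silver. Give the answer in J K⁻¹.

ΔS = ∫dQ_rev/T = m c ln(T₂/T₁) = 718 × 0.236 × ln(412/875) = -128 J/K.

ΔS = -128 J/K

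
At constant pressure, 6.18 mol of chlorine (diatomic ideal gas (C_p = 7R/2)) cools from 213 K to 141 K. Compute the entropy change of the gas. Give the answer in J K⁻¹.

At constant pressure, ΔS = nC_p ln(T₂/T₁) with C_p = 7R/2 = 29.1 J mol⁻¹ K⁻¹.
ΔS = 6.18 × 29.1 × ln(141/213) = -74.2 J/K.

ΔS = -74.2 J/K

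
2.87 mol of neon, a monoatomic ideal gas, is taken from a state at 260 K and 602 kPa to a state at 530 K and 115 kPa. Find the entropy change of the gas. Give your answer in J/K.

ΔS = nC_p ln(T₂/T₁) − nR ln(P₂/P₁), with C_p = 5R/2 = 20.79 J mol⁻¹ K⁻¹ for a monoatomic ideal gas.
ΔS = 2.87 × [20.79 × ln(530/260) − 8.314 × ln(115/602)] = 82 J/K.

ΔS = 82 J/K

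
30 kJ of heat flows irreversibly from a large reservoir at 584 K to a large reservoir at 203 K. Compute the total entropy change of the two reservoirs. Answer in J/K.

ΔS_hot = −Q/T_H = −30000/584 = -51.37 J/K and ΔS_cold = +Q/T_C = 30000/203 = 147.8 J/K.
ΔS_total = -51.37 + 147.8 = 96.4 J/K, positive as the second law requires.

ΔS_total = 96.4 J/K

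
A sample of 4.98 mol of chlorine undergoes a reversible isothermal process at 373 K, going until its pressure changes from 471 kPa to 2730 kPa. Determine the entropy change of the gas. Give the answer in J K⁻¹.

ΔS_gas = -72.8 J/K

For an isothermal ideal gas ΔS_gas = nR ln(P₁/P₂) = 4.98 × 8.314 × ln(471/2730) = -72.8 J/K.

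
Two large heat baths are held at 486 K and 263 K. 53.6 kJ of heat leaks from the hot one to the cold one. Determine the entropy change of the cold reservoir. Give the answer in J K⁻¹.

ΔS_cold = 204 J/K

The cold reservoir gains heat Q, so ΔS_cold = +Q/T_C = 53600/263 = 204 J/K.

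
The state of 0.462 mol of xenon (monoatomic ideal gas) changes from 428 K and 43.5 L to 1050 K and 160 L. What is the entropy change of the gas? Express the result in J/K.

Entropy is a state function: ΔS = nC_V ln(T₂/T₁) + nR ln(V₂/V₁), with C_V = 3R/2 = 12.47 J mol⁻¹ K⁻¹ for a monoatomic ideal gas.
ΔS = 0.462 × [12.47 × ln(1050/428) + 8.314 × ln(160/43.5)] = 10.2 J/K.

ΔS = 10.2 J/K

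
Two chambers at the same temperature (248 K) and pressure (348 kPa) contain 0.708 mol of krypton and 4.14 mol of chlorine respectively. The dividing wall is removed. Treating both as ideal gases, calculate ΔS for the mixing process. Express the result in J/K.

Mole fractions: x_A = 0.708/4.85 = 0.146, x_B = 0.854.
ΔS_mix = −R(n_A ln x_A + n_B ln x_B) = −8.314 × (0.708 ln 0.146 + 4.14 ln 0.854) = 16.8 J/K.

ΔS_mix = 16.8 J/K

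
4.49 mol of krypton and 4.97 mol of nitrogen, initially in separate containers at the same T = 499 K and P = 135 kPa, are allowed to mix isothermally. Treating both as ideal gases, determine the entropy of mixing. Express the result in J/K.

Mole fractions: x_A = 4.49/9.46 = 0.475, x_B = 0.525.
ΔS_mix = −R(n_A ln x_A + n_B ln x_B) = −8.314 × (4.49 ln 0.475 + 4.97 ln 0.525) = 54.4 J/K.

ΔS_mix = 54.4 J/K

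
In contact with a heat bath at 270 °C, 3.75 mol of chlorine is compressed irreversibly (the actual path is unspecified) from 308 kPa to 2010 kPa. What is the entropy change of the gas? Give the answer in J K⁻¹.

ΔS_gas = -58.5 J/K

Entropy is a state function, so ΔS_gas depends only on the end states.
For an isothermal ideal gas ΔS_gas = nR ln(P₁/P₂) = 3.75 × 8.314 × ln(308/2010) = -58.5 J/K.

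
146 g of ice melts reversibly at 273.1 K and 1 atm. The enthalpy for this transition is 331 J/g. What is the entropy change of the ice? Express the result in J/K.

ΔS = 177 J/K

Heat absorbed by the substance: Q = mL = 146 × 331 = 48326 J.
At constant T, ΔS = Q_rev/T = 48326 / 273.1 = 177 J/K.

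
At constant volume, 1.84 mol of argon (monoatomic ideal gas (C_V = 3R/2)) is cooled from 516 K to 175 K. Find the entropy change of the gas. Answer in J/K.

ΔS = -24.8 J/K

At constant volume, ΔS = nC_V ln(T₂/T₁) with C_V = 3R/2 = 12.47 J mol⁻¹ K⁻¹.
ΔS = 1.84 × 12.47 × ln(175/516) = -24.8 J/K.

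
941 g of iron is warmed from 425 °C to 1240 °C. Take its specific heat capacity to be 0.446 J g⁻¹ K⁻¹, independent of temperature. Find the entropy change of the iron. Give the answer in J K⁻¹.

ΔS = 325 J/K

In kelvin: T₁ = 698.15 K, T₂ = 1513.15 K. ΔS = ∫dQ_rev/T = m c ln(T₂/T₁) = 941 × 0.446 × ln(1513.15/698.15) = 325 J/K.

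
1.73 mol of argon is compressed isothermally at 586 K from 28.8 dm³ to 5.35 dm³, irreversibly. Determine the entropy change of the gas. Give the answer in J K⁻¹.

ΔS_gas = -24.2 J/K

Entropy is a state function, so ΔS_gas depends only on the end states.
For an isothermal ideal gas ΔS_gas = nR ln(V₂/V₁) = 1.73 × 8.314 × ln(5.35/28.8) = -24.2 J/K.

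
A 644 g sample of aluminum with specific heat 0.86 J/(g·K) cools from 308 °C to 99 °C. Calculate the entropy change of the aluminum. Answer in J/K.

ΔS = -247 J/K

In kelvin: T₁ = 581.15 K, T₂ = 372.15 K. ΔS = ∫dQ_rev/T = m c ln(T₂/T₁) = 644 × 0.86 × ln(372.15/581.15) = -247 J/K.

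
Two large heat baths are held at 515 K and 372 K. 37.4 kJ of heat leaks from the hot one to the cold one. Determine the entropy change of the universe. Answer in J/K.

ΔS_total = 27.9 J/K

ΔS_hot = −Q/T_H = −37400/515 = -72.62 J/K and ΔS_cold = +Q/T_C = 37400/372 = 100.5 J/K.
ΔS_total = -72.62 + 100.5 = 27.9 J/K, positive as the second law requires.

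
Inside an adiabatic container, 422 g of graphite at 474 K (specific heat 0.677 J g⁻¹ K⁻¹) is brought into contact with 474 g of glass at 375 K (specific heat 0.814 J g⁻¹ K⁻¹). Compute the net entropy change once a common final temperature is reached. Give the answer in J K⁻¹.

ΔS_total = 4.55 J/K

Energy balance: T_f = (m₁c₁T₁ + m₂c₂T₂)/(m₁c₁ + m₂c₂) = 417.12 K.
ΔS₁ = m₁c₁ ln(T_f/T₁) = 285.694 × ln(417.12/474) = -36.52 J/K.
ΔS₂ = m₂c₂ ln(T_f/T₂) = 385.836 × ln(417.12/375) = 41.07 J/K.
ΔS_total = -36.52 + 41.07 = 4.55 J/K.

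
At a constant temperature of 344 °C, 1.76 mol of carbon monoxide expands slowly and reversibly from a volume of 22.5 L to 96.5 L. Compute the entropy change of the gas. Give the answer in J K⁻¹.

ΔS_gas = 21.3 J/K

For an isothermal ideal gas ΔS_gas = nR ln(V₂/V₁) = 1.76 × 8.314 × ln(96.5/22.5) = 21.3 J/K.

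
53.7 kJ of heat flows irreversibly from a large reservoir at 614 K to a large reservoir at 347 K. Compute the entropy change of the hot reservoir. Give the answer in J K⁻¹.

The hot reservoir loses heat Q, so ΔS_hot = −Q/T_H = −53700/614 = -87.5 J/K.

ΔS_hot = -87.5 J/K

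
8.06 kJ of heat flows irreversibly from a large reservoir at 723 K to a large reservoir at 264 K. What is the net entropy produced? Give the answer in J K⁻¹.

ΔS_hot = −Q/T_H = −8060/723 = -11.15 J/K and ΔS_cold = +Q/T_C = 8060/264 = 30.53 J/K.
ΔS_total = -11.15 + 30.53 = 19.4 J/K, positive as the second law requires.

ΔS_total = 19.4 J/K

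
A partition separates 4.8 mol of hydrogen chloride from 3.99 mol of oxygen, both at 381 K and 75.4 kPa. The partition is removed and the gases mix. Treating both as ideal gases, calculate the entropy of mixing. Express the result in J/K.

Mole fractions: x_A = 4.8/8.79 = 0.546, x_B = 0.454.
ΔS_mix = −R(n_A ln x_A + n_B ln x_B) = −8.314 × (4.8 ln 0.546 + 3.99 ln 0.454) = 50.3 J/K.

ΔS_mix = 50.3 J/K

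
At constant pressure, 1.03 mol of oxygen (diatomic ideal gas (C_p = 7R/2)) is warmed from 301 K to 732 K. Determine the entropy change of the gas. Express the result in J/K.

At constant pressure, ΔS = nC_p ln(T₂/T₁) with C_p = 7R/2 = 29.1 J mol⁻¹ K⁻¹.
ΔS = 1.03 × 29.1 × ln(732/301) = 26.6 J/K.

ΔS = 26.6 J/K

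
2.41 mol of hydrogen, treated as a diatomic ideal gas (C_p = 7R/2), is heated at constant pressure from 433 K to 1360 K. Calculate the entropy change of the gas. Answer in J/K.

At constant pressure, ΔS = nC_p ln(T₂/T₁) with C_p = 7R/2 = 29.1 J mol⁻¹ K⁻¹.
ΔS = 2.41 × 29.1 × ln(1360/433) = 80.3 J/K.

ΔS = 80.3 J/K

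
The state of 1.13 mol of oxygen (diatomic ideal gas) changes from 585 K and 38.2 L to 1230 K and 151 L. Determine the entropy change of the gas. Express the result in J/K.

Entropy is a state function: ΔS = nC_V ln(T₂/T₁) + nR ln(V₂/V₁), with C_V = 5R/2 = 20.79 J mol⁻¹ K⁻¹ for a diatomic ideal gas.
ΔS = 1.13 × [20.79 × ln(1230/585) + 8.314 × ln(151/38.2)] = 30.4 J/K.

ΔS = 30.4 J/K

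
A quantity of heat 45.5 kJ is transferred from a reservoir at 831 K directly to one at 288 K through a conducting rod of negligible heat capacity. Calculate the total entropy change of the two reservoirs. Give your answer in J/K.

ΔS_total = 103 J/K

ΔS_hot = −Q/T_H = −45500/831 = -54.75 J/K and ΔS_cold = +Q/T_C = 45500/288 = 158 J/K.
ΔS_total = -54.75 + 158 = 103 J/K, positive as the second law requires.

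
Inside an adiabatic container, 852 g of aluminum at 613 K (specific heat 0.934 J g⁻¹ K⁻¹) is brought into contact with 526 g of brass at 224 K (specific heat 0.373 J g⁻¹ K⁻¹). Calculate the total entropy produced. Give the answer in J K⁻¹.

Energy balance: T_f = (m₁c₁T₁ + m₂c₂T₂)/(m₁c₁ + m₂c₂) = 536.06 K.
ΔS₁ = m₁c₁ ln(T_f/T₁) = 795.768 × ln(536.06/613) = -106.7 J/K.
ΔS₂ = m₂c₂ ln(T_f/T₂) = 196.198 × ln(536.06/224) = 171.2 J/K.
ΔS_total = -106.7 + 171.2 = 64.5 J/K.

ΔS_total = 64.5 J/K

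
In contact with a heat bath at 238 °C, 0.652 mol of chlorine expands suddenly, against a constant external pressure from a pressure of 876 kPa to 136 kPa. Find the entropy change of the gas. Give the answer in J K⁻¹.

ΔS_gas = 10.1 J/K

Entropy is a state function, so ΔS_gas depends only on the end states.
For an isothermal ideal gas ΔS_gas = nR ln(P₁/P₂) = 0.652 × 8.314 × ln(876/136) = 10.1 J/K.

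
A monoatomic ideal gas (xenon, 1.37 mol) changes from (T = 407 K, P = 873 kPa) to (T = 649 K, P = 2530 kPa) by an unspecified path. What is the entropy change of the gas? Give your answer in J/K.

ΔS = nC_p ln(T₂/T₁) − nR ln(P₂/P₁), with C_p = 5R/2 = 20.79 J mol⁻¹ K⁻¹ for a monoatomic ideal gas.
ΔS = 1.37 × [20.79 × ln(649/407) − 8.314 × ln(2530/873)] = 1.17 J/K.

ΔS = 1.17 J/K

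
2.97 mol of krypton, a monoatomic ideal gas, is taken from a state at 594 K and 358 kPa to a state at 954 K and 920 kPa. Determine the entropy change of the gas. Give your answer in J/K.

ΔS = nC_p ln(T₂/T₁) − nR ln(P₂/P₁), with C_p = 5R/2 = 20.79 J mol⁻¹ K⁻¹ for a monoatomic ideal gas.
ΔS = 2.97 × [20.79 × ln(954/594) − 8.314 × ln(920/358)] = 5.94 J/K.

ΔS = 5.94 J/K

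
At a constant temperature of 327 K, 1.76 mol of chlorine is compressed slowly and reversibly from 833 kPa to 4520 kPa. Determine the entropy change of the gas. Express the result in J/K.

ΔS_gas = -24.7 J/K

For an isothermal ideal gas ΔS_gas = nR ln(P₁/P₂) = 1.76 × 8.314 × ln(833/4520) = -24.7 J/K.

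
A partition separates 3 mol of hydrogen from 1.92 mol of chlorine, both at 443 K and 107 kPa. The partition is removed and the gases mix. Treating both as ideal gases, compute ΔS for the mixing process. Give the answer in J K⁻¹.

Mole fractions: x_A = 3/4.92 = 0.61, x_B = 0.39.
ΔS_mix = −R(n_A ln x_A + n_B ln x_B) = −8.314 × (3 ln 0.61 + 1.92 ln 0.39) = 27.4 J/K.

ΔS_mix = 27.4 J/K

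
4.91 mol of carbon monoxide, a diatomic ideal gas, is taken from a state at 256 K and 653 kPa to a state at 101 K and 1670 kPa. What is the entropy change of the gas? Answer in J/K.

ΔS = -171 J/K

ΔS = nC_p ln(T₂/T₁) − nR ln(P₂/P₁), with C_p = 7R/2 = 29.1 J mol⁻¹ K⁻¹ for a diatomic ideal gas.
ΔS = 4.91 × [29.1 × ln(101/256) − 8.314 × ln(1670/653)] = -171 J/K.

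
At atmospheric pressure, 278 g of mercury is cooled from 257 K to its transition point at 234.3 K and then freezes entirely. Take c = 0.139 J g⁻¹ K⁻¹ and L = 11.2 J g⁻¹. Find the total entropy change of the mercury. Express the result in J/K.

Cooling step: ΔS₁ = m c ln(T_tr/T_i) = 278 × 0.139 × ln(234.3/257) = -3.573 J/K.
Phase change: ΔS₂ = −mL/T_tr = −278 × 11.2 / 234.3 = -13.29 J/K.
ΔS_total = (-3.573) + (-13.29) = -16.9 J/K.

ΔS = -16.9 J/K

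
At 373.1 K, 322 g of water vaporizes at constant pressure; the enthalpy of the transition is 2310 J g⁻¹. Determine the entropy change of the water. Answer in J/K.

Heat absorbed by the substance: Q = mL = 322 × 2310 = 743820 J.
At constant T, ΔS = Q_rev/T = 743820 / 373.1 = 1990 J/K.

ΔS = 1990 J/K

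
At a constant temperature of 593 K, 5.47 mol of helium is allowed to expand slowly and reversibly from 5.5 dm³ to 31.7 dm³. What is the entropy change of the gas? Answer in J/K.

For an isothermal ideal gas ΔS_gas = nR ln(V₂/V₁) = 5.47 × 8.314 × ln(31.7/5.5) = 79.7 J/K.

ΔS_gas = 79.7 J/K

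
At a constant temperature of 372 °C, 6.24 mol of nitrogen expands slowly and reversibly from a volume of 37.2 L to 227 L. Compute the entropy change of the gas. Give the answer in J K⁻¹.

ΔS_gas = 93.8 J/K

For an isothermal ideal gas ΔS_gas = nR ln(V₂/V₁) = 6.24 × 8.314 × ln(227/37.2) = 93.8 J/K.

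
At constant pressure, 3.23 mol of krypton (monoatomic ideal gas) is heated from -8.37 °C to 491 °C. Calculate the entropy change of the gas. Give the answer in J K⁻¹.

In kelvin: T₁ = 264.78 K, T₂ = 764.15 K. At constant pressure, ΔS = nC_p ln(T₂/T₁) with C_p = 5R/2 = 20.79 J mol⁻¹ K⁻¹.
ΔS = 3.23 × 20.79 × ln(764.15/264.78) = 71.2 J/K.

ΔS = 71.2 J/K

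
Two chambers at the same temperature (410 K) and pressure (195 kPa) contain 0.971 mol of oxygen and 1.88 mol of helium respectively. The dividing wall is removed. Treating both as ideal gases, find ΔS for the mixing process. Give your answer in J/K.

ΔS_mix = 15.2 J/K

Mole fractions: x_A = 0.971/2.85 = 0.341, x_B = 0.659.
ΔS_mix = −R(n_A ln x_A + n_B ln x_B) = −8.314 × (0.971 ln 0.341 + 1.88 ln 0.659) = 15.2 J/K.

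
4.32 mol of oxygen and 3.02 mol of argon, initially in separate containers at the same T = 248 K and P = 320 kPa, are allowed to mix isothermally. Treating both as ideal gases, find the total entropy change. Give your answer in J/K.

ΔS_mix = 41.3 J/K

Mole fractions: x_A = 4.32/7.34 = 0.589, x_B = 0.411.
ΔS_mix = −R(n_A ln x_A + n_B ln x_B) = −8.314 × (4.32 ln 0.589 + 3.02 ln 0.411) = 41.3 J/K.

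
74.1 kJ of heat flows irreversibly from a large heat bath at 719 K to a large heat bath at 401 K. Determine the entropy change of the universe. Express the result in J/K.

ΔS_hot = −Q/T_H = −74100/719 = -103.1 J/K and ΔS_cold = +Q/T_C = 74100/401 = 184.8 J/K.
ΔS_total = -103.1 + 184.8 = 81.7 J/K, positive as the second law requires.

ΔS_total = 81.7 J/K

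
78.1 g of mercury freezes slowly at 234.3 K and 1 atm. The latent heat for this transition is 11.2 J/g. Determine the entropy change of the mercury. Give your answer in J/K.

ΔS = -3.73 J/K

Heat released by the substance: Q = −mL = −78.1 × 11.2 = −874.72 J.
At constant T, ΔS = Q_rev/T = −874.72 / 234.3 = -3.73 J/K.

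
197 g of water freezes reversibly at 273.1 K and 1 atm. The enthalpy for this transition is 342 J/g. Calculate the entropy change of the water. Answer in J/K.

Heat released by the substance: Q = −mL = −197 × 342 = −67374 J.
At constant T, ΔS = Q_rev/T = −67374 / 273.1 = -247 J/K.

ΔS = -247 J/K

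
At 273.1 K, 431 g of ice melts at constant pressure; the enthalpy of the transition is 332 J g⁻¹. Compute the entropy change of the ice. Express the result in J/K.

Heat absorbed by the substance: Q = mL = 431 × 332 = 143092 J.
At constant T, ΔS = Q_rev/T = 143092 / 273.1 = 524 J/K.

ΔS = 524 J/K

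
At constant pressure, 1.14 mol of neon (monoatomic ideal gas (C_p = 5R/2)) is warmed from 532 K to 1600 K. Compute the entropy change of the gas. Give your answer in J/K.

At constant pressure, ΔS = nC_p ln(T₂/T₁) with C_p = 5R/2 = 20.79 J mol⁻¹ K⁻¹.
ΔS = 1.14 × 20.79 × ln(1600/532) = 26.1 J/K.

ΔS = 26.1 J/K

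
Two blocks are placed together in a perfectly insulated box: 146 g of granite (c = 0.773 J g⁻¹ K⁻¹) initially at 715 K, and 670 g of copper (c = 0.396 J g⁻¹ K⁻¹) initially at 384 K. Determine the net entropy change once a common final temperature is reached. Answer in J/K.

Energy balance: T_f = (m₁c₁T₁ + m₂c₂T₂)/(m₁c₁ + m₂c₂) = 482.78 K.
ΔS₁ = m₁c₁ ln(T_f/T₁) = 112.858 × ln(482.78/715) = -44.32 J/K.
ΔS₂ = m₂c₂ ln(T_f/T₂) = 265.32 × ln(482.78/384) = 60.74 J/K.
ΔS_total = -44.32 + 60.74 = 16.4 J/K.

ΔS_total = 16.4 J/K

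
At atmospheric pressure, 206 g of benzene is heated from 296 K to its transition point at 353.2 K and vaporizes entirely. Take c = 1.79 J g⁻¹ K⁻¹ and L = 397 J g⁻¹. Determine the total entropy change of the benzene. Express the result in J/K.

Warming step: ΔS₁ = m c ln(T_tr/T_i) = 206 × 1.79 × ln(353.2/296) = 65.15 J/K.
Phase change: ΔS₂ = +mL/T_tr = 206 × 397 / 353.2 = 231.5 J/K.
ΔS_total = (65.15) + (231.5) = 297 J/K.

ΔS = 297 J/K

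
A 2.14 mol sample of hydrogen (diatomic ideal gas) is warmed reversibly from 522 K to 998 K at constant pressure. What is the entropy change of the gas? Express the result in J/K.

At constant pressure, ΔS = nC_p ln(T₂/T₁) with C_p = 7R/2 = 29.1 J mol⁻¹ K⁻¹.
ΔS = 2.14 × 29.1 × ln(998/522) = 40.4 J/K.

ΔS = 40.4 J/K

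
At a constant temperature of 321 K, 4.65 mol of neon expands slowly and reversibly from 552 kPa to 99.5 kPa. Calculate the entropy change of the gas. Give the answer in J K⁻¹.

ΔS_gas = 66.2 J/K

For an isothermal ideal gas ΔS_gas = nR ln(P₁/P₂) = 4.65 × 8.314 × ln(552/99.5) = 66.2 J/K.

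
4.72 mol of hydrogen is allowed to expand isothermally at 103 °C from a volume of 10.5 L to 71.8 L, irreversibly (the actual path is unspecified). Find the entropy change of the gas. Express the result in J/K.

Entropy is a state function, so ΔS_gas depends only on the end states.
For an isothermal ideal gas ΔS_gas = nR ln(V₂/V₁) = 4.72 × 8.314 × ln(71.8/10.5) = 75.4 J/K.

ΔS_gas = 75.4 J/K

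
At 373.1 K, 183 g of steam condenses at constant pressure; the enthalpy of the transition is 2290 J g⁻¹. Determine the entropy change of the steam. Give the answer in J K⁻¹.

Heat released by the substance: Q = −mL = −183 × 2290 = −419070 J.
At constant T, ΔS = Q_rev/T = −419070 / 373.1 = -1120 J/K.

ΔS = -1120 J/K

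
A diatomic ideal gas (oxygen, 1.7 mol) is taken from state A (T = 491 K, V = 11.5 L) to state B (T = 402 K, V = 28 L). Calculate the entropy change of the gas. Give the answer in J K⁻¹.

Entropy is a state function: ΔS = nC_V ln(T₂/T₁) + nR ln(V₂/V₁), with C_V = 5R/2 = 20.79 J mol⁻¹ K⁻¹ for a diatomic ideal gas.
ΔS = 1.7 × [20.79 × ln(402/491) + 8.314 × ln(28/11.5)] = 5.51 J/K.

ΔS = 5.51 J/K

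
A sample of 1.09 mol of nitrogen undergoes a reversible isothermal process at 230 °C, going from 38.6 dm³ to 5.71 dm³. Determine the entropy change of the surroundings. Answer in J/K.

For an isothermal ideal gas ΔS_gas = nR ln(V₂/V₁) = 1.09 × 8.314 × ln(5.71/38.6) = -17.3 J/K.
The process is reversible, so ΔS_surr = −ΔS_gas = 17.3 J/K and ΔS_universe = 0.

ΔS_surr = 17.3 J/K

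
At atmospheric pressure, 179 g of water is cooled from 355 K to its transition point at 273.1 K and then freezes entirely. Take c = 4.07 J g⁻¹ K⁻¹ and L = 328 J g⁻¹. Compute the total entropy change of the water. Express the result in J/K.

ΔS = -406 J/K

Cooling step: ΔS₁ = m c ln(T_tr/T_i) = 179 × 4.07 × ln(273.1/355) = -191.1 J/K.
Phase change: ΔS₂ = −mL/T_tr = −179 × 328 / 273.1 = -215 J/K.
ΔS_total = (-191.1) + (-215) = -406 J/K.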